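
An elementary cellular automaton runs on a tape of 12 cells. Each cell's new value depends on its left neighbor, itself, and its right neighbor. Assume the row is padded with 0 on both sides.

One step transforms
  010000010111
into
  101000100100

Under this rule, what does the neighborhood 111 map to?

0

At position 10 the neighborhood is 111; the next row has 0 there.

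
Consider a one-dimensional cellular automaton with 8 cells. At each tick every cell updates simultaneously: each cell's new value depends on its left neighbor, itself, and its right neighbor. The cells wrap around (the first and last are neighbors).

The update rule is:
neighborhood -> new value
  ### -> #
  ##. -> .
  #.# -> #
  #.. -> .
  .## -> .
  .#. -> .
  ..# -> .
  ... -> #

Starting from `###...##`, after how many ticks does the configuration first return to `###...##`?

##..#..#
#.......
..#####.
#..###..
....#...
###...##

6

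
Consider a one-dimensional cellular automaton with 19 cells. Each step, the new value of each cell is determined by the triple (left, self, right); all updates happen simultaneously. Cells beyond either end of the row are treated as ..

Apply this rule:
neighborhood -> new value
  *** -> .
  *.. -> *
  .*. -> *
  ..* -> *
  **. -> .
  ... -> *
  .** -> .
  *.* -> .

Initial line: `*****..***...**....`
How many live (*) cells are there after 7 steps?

.....**...***..****
*****..***...**....  (repeats step 0; period 2)
step 7: .....**...***..****
count of *: 9

9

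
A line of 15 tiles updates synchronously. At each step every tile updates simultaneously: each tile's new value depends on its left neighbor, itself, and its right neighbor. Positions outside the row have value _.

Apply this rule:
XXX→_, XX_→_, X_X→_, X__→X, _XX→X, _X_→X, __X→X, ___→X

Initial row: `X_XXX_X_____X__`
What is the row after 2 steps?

X_X___XXXXXXXXX
X_XXXXX________

X_XXXXX________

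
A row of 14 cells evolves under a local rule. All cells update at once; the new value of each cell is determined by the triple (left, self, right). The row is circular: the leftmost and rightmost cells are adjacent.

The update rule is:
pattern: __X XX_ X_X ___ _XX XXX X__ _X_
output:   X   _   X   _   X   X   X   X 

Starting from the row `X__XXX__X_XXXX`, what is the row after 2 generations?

_XXXX_XXXXXXXX
XXXX_XXXXXXXX_

XXXX_XXXXXXXX_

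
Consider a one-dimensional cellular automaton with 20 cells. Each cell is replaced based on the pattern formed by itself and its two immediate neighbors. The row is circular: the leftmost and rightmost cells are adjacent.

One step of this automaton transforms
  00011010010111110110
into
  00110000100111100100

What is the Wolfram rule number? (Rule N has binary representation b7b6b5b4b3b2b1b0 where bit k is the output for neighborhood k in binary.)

position 12: 111 → 1  (bit 7 = 1)
position 4: 110 → 0  (bit 6 = 0)
position 5: 101 → 0  (bit 5 = 0)
position 7: 100 → 0  (bit 4 = 0)
position 3: 011 → 1  (bit 3 = 1)
position 6: 010 → 0  (bit 2 = 0)
position 2: 001 → 1  (bit 1 = 1)
position 0: 000 → 0  (bit 0 = 0)
bits b7..b0 = 10001010 = 138

138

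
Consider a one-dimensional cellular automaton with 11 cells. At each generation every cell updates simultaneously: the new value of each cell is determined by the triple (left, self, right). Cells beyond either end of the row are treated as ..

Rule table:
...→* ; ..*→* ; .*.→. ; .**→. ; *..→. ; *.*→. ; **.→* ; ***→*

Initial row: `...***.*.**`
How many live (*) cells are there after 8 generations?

4

***.**....*
.**..*.***.
*.*.*...**.
......**.*.
******.*...
.*****...**
*.****.**.*
...***..*..
count of *: 4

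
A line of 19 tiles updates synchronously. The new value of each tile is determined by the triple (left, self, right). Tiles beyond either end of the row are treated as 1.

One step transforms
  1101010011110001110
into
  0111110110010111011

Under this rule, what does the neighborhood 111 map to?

At position 0 the neighborhood is 111; the next row has 0 there.

0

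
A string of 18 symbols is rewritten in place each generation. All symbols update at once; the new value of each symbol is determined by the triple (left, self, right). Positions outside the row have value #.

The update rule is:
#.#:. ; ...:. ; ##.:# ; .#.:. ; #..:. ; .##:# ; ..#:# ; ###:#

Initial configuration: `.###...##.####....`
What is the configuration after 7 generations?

.###.####.####.###

generation 1: .###..###.####...#
generation 2: .###.####.####..##
generation 3: .###.####.####.###
generation 4: .###.####.####.###  (fixed point — unchanged through generation 7)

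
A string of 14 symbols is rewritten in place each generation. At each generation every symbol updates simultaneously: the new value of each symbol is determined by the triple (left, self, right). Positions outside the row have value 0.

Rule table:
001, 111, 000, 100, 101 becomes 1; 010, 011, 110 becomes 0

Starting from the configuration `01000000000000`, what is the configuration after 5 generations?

10111111111111
01011111111110
10101111111101
01010111111010
10101011110101

10101011110101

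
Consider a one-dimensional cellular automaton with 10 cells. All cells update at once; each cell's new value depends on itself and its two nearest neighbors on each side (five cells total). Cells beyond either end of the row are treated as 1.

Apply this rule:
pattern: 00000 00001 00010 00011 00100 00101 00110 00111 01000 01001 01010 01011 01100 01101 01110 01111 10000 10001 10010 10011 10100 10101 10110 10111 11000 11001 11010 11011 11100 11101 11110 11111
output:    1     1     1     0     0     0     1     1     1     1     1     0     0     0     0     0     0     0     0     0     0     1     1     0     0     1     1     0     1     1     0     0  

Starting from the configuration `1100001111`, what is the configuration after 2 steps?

0100101000
1010010100

1010010100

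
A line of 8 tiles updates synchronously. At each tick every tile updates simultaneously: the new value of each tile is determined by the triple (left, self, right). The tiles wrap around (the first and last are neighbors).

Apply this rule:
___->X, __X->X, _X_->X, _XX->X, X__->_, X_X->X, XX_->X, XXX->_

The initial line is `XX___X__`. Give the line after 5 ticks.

XX_XXX_X

XX_XXX_X
_XXX_XXX
XX_XXX_X  (repeats tick 1; period 2)
tick 5: XX_XXX_X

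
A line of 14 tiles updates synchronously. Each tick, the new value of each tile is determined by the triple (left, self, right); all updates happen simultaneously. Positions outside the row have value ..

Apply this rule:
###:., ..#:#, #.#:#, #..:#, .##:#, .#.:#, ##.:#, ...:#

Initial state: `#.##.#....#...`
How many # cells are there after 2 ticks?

##############
#............#
count of #: 2

2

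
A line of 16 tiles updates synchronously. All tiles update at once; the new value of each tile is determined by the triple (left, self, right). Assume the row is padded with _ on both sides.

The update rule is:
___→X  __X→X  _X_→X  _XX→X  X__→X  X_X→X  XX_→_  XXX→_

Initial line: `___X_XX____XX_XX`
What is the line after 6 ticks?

X_______XX____XX

tick 1: XXXXXX_XXXXX_XX_
tick 2: X_____XX____XX_X
tick 3: XXXXXXX_XXXXX_XX
tick 4: X______XX____XX_
tick 5: XXXXXXXX_XXXXX_X
tick 6: X_______XX____XX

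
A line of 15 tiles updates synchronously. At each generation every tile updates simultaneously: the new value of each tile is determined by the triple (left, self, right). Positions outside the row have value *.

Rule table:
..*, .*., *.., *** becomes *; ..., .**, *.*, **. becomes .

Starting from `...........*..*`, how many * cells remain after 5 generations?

10

*.........****.
.*.......*.**..
.**.....**...**
...*...*..*.*.*
*.***.*****.*..
count of *: 10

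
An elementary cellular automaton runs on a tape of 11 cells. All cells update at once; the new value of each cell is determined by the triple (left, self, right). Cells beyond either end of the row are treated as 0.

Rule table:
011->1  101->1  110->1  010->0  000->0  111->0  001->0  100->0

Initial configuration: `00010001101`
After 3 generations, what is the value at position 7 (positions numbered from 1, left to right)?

generation 1: 00000001110
generation 2: 00000001010
generation 3: 00000000100
position 7 holds 0

0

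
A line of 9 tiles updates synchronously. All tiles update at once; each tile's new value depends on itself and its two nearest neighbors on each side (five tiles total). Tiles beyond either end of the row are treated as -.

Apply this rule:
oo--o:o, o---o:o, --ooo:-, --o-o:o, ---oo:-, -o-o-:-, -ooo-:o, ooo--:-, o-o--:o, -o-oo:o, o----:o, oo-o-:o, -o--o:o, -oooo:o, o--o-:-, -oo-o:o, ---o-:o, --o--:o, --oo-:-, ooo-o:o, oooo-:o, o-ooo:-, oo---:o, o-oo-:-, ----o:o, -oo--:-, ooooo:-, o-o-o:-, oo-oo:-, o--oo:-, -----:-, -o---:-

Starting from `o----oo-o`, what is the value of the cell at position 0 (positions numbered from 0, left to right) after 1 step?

step 1: o-oo--ooo
position 0 holds o

o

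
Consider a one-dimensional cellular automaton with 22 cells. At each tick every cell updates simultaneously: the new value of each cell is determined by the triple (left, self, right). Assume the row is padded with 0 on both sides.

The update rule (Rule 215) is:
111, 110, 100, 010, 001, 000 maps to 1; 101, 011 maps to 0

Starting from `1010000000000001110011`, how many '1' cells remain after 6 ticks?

1011111111111110111101
1001111111111110011101
1110111111111111101101
0110011111111111100101
1011101111111111111101
1001100111111111111101
count of 1: 17

17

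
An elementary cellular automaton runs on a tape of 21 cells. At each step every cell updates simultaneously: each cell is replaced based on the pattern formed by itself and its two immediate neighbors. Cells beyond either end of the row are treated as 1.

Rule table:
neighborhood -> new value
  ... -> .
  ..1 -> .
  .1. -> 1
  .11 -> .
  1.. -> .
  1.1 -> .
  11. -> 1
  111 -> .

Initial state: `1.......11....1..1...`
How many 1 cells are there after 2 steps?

4

step 1: 1........1....1..1...
step 2: 1........1....1..1...
count of 1: 4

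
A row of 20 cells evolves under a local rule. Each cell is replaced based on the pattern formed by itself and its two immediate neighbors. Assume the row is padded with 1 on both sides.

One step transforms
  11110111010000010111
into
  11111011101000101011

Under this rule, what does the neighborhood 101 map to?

At position 4 the neighborhood is 101; the next row has 1 there.

1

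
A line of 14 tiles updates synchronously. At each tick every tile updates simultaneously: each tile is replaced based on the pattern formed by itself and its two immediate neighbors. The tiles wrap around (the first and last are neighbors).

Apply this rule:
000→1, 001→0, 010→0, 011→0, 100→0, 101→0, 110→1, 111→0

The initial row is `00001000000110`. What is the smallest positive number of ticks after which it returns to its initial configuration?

11100011110010
00101000010000
10000011000111
10111001010000
00001000000110

5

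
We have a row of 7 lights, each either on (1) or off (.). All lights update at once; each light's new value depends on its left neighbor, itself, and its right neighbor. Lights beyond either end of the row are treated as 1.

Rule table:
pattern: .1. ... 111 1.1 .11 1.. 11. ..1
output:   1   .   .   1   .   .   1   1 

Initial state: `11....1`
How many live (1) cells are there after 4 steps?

.1...1.
11..111
.1.1...
1111..1
count of 1: 5

5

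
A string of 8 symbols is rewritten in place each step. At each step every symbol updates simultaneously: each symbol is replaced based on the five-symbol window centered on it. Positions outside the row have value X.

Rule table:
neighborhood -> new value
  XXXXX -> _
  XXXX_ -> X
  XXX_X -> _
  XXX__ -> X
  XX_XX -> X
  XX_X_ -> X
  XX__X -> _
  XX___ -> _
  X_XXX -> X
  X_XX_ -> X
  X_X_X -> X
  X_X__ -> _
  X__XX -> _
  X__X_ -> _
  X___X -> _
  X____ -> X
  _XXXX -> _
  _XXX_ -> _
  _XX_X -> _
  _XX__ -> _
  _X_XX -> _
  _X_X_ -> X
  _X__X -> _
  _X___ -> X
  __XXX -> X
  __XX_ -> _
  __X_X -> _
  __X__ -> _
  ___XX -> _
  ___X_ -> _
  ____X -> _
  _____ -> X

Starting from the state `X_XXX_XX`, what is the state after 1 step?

_XX__XX_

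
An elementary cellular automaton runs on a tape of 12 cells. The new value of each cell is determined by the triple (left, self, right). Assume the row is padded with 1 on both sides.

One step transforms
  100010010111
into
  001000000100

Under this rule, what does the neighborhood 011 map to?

At position 9 the neighborhood is 011; the next row has 1 there.

1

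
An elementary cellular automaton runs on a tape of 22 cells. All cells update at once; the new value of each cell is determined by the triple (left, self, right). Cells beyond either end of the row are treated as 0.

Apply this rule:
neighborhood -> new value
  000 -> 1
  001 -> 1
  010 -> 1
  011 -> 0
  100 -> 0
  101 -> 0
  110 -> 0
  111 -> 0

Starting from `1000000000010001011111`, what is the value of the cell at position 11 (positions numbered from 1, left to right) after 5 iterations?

1

1011111111110111000000
1000000000000000011111
1011111111111111100000
1000000000000000001111
1011111111111111110000
position 11 holds 1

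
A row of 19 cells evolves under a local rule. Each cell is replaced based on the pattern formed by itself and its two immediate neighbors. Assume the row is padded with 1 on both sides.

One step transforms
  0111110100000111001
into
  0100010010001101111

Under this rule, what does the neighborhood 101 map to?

At position 0 the neighborhood is 101; the next row has 0 there.

0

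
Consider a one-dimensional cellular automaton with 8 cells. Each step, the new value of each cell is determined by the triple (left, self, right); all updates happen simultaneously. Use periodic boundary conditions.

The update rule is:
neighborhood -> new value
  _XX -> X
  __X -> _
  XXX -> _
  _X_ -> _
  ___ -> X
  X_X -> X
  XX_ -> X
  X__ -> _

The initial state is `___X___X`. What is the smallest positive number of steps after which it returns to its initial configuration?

_X___X__
___X___X

2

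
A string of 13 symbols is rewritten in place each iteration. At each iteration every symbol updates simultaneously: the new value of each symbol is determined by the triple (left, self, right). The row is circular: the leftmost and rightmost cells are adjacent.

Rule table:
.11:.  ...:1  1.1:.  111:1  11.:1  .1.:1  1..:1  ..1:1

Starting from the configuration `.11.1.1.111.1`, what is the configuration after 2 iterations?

111.1.111.1.1

..1.1.1..11.1
111.1.111.1.1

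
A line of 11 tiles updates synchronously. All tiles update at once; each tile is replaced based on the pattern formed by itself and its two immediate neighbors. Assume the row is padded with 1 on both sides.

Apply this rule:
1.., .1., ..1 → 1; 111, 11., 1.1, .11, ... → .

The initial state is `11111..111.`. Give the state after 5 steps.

.11.......1

.....11....
1...1..1..1
.1.1111111.
.1.........
.11.......1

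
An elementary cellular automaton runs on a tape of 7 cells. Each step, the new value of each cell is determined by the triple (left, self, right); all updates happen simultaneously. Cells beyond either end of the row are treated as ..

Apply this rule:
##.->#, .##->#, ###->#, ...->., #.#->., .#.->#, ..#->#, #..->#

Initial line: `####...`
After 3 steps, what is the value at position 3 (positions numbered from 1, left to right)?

step 1: #####..
step 2: ######.
step 3: #######
position 3 holds #

#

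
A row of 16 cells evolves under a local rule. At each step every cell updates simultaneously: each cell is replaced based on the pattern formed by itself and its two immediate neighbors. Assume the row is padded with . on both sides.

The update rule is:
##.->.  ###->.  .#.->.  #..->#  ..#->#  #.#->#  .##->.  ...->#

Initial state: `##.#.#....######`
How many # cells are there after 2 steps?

10

step 1: ..#.#.####......
step 2: ##.#.#....######
count of #: 10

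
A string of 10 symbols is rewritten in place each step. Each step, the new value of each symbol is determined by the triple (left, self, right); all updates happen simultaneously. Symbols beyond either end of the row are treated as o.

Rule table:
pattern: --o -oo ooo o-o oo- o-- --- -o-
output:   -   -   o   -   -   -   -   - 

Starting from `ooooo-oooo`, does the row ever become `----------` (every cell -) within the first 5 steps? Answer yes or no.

oooo---ooo
ooo-----oo
oo-------o
o---------
----------
all cells are - at step 5

yes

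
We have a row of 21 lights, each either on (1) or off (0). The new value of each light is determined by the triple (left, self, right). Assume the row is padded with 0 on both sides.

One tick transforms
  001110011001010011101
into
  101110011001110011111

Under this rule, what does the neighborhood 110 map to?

1

At position 4 the neighborhood is 110; the next row has 1 there.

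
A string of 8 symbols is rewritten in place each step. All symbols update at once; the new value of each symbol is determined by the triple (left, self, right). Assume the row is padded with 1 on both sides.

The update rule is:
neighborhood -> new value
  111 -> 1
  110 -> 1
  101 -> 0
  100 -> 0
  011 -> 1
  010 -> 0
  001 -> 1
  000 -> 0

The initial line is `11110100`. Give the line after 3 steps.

11110001
11110011
11110111

11110111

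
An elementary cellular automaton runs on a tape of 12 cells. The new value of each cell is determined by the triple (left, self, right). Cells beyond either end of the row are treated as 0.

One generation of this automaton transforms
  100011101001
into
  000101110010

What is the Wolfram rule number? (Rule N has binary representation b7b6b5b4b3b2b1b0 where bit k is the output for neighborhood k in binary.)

226

position 5: 111 → 1  (bit 7 = 1)
position 6: 110 → 1  (bit 6 = 1)
position 7: 101 → 1  (bit 5 = 1)
position 1: 100 → 0  (bit 4 = 0)
position 4: 011 → 0  (bit 3 = 0)
position 0: 010 → 0  (bit 2 = 0)
position 3: 001 → 1  (bit 1 = 1)
position 2: 000 → 0  (bit 0 = 0)
bits b7..b0 = 11100010 = 226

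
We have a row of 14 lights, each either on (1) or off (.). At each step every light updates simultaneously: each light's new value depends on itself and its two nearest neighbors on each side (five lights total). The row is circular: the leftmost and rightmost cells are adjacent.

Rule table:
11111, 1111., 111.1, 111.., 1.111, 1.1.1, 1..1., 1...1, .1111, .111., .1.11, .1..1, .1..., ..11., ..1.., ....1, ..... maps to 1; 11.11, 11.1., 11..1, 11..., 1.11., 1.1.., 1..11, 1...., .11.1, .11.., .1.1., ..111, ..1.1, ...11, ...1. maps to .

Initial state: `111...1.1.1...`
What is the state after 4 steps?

.11.1...1..11.
.1...11.11.1..
.111.1......11
.111..1.111.1.

.111..1.111.1.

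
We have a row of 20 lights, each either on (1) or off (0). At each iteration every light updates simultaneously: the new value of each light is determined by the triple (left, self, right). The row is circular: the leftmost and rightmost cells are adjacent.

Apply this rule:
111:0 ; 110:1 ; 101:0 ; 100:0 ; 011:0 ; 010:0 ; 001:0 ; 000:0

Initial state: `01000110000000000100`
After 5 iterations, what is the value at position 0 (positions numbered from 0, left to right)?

0

00000010000000000000
00000000000000000000
00000000000000000000  (fixed point — unchanged through iteration 5)
position 0 holds 0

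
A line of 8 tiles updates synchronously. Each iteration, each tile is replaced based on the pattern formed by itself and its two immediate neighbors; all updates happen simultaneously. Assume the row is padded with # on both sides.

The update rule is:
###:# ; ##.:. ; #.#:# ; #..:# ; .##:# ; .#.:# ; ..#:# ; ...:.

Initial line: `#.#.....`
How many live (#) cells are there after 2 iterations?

.###...#
###.#.##
count of #: 6

6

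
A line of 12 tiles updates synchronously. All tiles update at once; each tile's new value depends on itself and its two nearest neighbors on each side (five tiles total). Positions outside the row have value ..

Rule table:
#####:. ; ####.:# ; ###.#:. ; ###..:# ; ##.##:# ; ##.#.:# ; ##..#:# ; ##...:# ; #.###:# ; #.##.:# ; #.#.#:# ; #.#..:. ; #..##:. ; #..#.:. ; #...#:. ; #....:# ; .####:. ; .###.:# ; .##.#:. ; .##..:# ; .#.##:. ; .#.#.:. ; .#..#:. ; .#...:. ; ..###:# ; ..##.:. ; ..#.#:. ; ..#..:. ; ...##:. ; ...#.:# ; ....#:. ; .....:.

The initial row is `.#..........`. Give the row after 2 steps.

#..#........
.....#......

.....#......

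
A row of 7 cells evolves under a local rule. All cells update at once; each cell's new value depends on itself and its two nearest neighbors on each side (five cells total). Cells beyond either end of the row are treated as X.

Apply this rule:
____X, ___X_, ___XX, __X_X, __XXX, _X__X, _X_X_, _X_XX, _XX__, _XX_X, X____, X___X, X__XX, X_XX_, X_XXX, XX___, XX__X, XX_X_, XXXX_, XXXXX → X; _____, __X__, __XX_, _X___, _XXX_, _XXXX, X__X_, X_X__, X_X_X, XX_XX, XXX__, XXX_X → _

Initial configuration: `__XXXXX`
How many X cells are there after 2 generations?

4

generation 1: XXX_XXX
generation 2: XX__X_X
count of X: 4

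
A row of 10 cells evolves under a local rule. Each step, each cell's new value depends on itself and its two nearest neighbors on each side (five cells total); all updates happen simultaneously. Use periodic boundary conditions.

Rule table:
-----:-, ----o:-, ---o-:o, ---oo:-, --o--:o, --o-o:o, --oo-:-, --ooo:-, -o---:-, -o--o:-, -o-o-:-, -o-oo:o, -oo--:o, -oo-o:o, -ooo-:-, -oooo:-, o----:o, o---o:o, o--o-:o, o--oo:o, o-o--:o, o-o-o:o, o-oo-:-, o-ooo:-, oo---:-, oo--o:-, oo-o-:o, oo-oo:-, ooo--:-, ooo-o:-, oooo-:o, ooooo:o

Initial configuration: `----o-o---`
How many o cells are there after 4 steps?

5

---oo-o-o-
o---ooo-o-
o-o----oo-
o-o-o---oo
count of o: 5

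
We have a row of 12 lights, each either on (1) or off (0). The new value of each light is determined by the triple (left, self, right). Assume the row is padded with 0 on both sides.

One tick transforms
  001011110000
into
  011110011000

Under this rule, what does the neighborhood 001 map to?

1

At position 1 the neighborhood is 001; the next row has 1 there.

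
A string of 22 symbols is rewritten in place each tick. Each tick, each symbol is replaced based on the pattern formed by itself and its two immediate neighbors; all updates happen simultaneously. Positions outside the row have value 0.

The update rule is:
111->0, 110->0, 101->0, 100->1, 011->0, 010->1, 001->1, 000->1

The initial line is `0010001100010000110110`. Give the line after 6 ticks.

1111110011111111000001
0000001100000000111111
1111110011111111000000
0000001100000000111111  (repeats tick 2; period 2)
tick 6: 0000001100000000111111

0000001100000000111111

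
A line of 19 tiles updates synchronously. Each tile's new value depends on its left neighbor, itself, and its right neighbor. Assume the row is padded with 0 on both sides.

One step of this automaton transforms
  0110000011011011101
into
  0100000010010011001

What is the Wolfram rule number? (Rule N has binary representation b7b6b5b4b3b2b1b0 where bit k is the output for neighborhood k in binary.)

140

position 15: 111 → 1  (bit 7 = 1)
position 2: 110 → 0  (bit 6 = 0)
position 10: 101 → 0  (bit 5 = 0)
position 3: 100 → 0  (bit 4 = 0)
position 1: 011 → 1  (bit 3 = 1)
position 18: 010 → 1  (bit 2 = 1)
position 0: 001 → 0  (bit 1 = 0)
position 4: 000 → 0  (bit 0 = 0)
bits b7..b0 = 10001100 = 140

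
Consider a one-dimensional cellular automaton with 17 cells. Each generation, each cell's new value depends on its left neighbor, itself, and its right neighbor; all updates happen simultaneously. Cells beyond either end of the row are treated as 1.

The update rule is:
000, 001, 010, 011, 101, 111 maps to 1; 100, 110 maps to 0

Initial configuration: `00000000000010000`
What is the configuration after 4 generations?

generation 1: 01111111111110111
generation 2: 11111111111101111
generation 3: 11111111111011111
generation 4: 11111111110111111

11111111110111111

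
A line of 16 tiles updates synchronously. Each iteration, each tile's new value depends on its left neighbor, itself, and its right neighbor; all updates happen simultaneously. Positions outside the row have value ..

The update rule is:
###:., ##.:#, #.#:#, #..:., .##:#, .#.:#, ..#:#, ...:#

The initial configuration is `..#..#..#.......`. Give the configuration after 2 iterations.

###.##.##.######
#.#########....#

#.#########....#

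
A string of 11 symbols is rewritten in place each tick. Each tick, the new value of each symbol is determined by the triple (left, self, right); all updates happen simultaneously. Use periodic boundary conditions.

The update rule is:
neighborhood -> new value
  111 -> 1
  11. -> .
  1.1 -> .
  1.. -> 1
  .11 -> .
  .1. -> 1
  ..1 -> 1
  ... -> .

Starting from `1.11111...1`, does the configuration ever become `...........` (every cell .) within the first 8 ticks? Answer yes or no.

no

...111.1.1.
..1.1..1.11
111.1111...
.1...11.1.1
.11.1...1.1
....11.11.1
1..1......1
.1111....1.
tick 8 is .1111....1., still not uniform .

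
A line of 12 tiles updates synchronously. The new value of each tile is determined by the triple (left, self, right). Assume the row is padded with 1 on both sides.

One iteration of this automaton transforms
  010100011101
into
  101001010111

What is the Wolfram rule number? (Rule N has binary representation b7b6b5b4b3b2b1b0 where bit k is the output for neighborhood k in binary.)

position 8: 111 → 0  (bit 7 = 0)
position 9: 110 → 1  (bit 6 = 1)
position 0: 101 → 1  (bit 5 = 1)
position 4: 100 → 0  (bit 4 = 0)
position 7: 011 → 1  (bit 3 = 1)
position 1: 010 → 0  (bit 2 = 0)
position 6: 001 → 0  (bit 1 = 0)
position 5: 000 → 1  (bit 0 = 1)
bits b7..b0 = 01101001 = 105

105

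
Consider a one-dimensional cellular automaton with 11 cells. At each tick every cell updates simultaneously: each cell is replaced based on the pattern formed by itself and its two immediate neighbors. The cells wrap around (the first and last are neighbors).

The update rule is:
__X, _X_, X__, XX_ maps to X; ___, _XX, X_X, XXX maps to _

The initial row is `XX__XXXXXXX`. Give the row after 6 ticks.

_XXX_______
X__XX______
XXX_XX____X
__X__XX__X_
_XXXX_XXXXX
____X_____X

____X_____X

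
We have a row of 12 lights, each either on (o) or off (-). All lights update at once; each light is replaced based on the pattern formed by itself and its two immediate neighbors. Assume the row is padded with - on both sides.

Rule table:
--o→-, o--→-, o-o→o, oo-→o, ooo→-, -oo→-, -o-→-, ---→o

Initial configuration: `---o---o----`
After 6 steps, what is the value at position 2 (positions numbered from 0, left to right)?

oo---o---ooo
-o-o---o---o
--o--o---o--
o------o---o
--oooo---o--
o----o-o---o
position 2 holds -

-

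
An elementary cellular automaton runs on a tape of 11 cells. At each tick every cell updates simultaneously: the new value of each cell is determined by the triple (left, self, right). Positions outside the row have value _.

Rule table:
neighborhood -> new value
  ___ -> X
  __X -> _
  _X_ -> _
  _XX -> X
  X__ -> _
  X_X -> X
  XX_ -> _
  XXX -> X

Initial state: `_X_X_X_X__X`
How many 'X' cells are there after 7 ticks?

__X_X_X____
X__X_X__XXX
____X___XX_
XXX___X_X__
XX__X__X__X
X__________
__XXXXXXXXX
count of X: 9

9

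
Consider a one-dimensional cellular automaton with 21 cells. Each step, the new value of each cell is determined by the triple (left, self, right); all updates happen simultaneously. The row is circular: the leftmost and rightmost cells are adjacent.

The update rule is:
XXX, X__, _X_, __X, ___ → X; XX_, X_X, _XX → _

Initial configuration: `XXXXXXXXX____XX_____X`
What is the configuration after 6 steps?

XX_XX_XX_XX_XXXX___XX

step 1: XXXXXXXX_XXXX__XXXXX_
step 2: _XXXXXX___XX_XX_XXX__
step 3: X_XXXX_XXX_______X_XX
step 4: ___XX___X_XXXXXXXX__X
step 5: XXX__XXXX__XXXXXX_XXX
step 6: XX_XX_XX_XX_XXXX___XX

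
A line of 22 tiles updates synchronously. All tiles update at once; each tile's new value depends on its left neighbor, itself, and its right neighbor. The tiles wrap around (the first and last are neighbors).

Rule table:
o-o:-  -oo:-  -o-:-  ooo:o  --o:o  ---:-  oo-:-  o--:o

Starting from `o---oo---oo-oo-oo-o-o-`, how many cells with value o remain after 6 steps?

8

step 1: -o-o--o-o-------------
step 2: o---oo---o------------
step 3: -o-o--o-o-o----------o
step 4: ----oo-----o--------o-
step 5: ---o--o---o-o------o-o
step 6: o-o-oo-o-o---o----o---
count of o: 8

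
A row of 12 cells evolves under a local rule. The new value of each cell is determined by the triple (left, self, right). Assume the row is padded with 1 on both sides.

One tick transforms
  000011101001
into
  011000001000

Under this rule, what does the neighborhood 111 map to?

0

At position 5 the neighborhood is 111; the next row has 0 there.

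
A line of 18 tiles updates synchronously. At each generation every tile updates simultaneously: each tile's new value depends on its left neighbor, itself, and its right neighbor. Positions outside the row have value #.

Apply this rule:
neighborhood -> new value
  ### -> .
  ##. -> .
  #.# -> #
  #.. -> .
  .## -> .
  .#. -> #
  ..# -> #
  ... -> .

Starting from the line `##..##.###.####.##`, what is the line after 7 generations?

#...#....#..#...#.

...#..#...#....#..
..##.##..##...##.#
.#..#...#....#..#.
##.##..##...##.###
..#...#....#..#...
.##..##...##.##..#
#...#....#..#...#.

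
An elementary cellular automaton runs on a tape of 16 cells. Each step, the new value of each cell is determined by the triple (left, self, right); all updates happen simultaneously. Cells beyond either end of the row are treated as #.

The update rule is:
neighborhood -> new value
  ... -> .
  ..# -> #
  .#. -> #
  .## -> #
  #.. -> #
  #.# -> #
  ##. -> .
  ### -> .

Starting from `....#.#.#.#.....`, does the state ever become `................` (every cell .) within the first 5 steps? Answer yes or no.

#..#########...#
.###........#.##
##..#......####.
..####....##...#
###...#..##.#.##
step 5 is ###...#..##.#.##, still not uniform .

no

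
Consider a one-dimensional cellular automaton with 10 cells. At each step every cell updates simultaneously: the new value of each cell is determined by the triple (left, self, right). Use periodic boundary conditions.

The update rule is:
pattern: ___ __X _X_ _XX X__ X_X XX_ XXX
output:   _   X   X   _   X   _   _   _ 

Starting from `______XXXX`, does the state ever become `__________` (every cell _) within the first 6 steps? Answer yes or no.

step 1: X____X____
step 2: XX__XXX__X
step 3: __XX___XX_
step 4: _X__X_X__X
step 5: _XXXX_XXXX
step 6: __________
all cells are _ at step 6

yes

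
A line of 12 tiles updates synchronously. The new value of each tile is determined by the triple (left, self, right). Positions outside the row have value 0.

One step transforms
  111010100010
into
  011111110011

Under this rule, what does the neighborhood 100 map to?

1

At position 7 the neighborhood is 100; the next row has 1 there.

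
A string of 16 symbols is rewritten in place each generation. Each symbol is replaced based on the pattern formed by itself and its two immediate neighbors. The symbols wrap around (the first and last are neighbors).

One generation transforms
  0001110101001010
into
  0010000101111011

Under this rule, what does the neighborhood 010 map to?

At position 7 the neighborhood is 010; the next row has 1 there.

1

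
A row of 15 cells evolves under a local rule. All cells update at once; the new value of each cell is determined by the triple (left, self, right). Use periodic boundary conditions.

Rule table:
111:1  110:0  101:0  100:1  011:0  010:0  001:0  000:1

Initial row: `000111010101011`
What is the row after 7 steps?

step 1: 110010000000000
step 2: 001001111111110
step 3: 100100111111101
step 4: 010010011111000
step 5: 001001001110111
step 6: 100100100100010
step 7: 010010010011000

010010010011000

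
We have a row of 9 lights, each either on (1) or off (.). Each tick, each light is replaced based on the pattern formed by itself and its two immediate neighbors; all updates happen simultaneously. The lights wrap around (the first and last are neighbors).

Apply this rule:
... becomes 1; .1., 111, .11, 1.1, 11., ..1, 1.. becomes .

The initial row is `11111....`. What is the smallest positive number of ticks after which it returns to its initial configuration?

2

tick 1: ......11.
tick 2: 11111....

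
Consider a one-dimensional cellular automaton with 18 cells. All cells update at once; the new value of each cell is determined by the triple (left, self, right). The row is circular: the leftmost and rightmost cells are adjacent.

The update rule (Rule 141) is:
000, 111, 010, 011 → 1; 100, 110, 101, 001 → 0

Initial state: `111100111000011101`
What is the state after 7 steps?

111000110011011001
110010100010010001
100010101010010101
001010101010010101
001010101010010101  (fixed point — unchanged through step 7)

001010101010010101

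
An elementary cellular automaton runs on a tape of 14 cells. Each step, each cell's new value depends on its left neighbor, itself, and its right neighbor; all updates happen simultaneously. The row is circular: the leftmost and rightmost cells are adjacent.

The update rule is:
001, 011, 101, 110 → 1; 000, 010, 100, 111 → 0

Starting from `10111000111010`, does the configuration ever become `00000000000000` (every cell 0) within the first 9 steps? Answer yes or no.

step 1: 01101001101101
step 2: 11110011111110
step 3: 10010110000011
step 4: 10101110000110
step 5: 01011010001111
step 6: 10111100011001
step 7: 11100100111011
step 8: 00101001101110
step 9: 01010011111010
step 9 is 01010011111010, still not uniform 0

no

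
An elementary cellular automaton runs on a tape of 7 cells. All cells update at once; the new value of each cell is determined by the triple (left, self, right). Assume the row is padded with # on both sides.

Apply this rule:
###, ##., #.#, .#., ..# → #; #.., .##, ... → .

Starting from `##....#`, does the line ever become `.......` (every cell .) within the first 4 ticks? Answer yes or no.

##...#.
##..###
##.#.##
#####.#
tick 4 is #####.#, still not uniform .

no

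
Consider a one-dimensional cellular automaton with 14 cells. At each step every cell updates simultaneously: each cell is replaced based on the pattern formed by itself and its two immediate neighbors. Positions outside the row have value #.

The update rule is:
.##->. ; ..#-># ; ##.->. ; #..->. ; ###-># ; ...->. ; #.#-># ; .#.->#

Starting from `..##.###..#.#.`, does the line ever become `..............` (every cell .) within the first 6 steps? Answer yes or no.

no

.#..#.#..#####
##.####.#.####
#.#.##.###.###
.###..#.#.#.##
#.#..#######.#
.##.#.#####.#.
step 6 is .##.#.#####.#., still not uniform .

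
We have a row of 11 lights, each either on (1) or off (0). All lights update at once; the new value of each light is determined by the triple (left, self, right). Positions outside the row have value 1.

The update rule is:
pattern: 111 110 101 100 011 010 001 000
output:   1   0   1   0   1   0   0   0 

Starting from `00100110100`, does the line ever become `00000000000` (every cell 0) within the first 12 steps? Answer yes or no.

00000101000
00000010000
00000000000
all cells are 0 at step 3

yes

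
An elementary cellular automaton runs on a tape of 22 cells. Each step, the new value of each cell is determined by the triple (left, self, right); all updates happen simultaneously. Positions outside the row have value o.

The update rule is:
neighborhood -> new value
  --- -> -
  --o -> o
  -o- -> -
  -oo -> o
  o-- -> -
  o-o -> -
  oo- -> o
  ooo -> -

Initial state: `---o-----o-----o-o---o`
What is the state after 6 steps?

--o-----o-----o-----oo
-o-----o-----o-----oo-
------o-----o-----ooo-
-----o-----o-----oo-o-
----o-----o-----ooo---
---o-----o-----oo-o--o

---o-----o-----oo-o--o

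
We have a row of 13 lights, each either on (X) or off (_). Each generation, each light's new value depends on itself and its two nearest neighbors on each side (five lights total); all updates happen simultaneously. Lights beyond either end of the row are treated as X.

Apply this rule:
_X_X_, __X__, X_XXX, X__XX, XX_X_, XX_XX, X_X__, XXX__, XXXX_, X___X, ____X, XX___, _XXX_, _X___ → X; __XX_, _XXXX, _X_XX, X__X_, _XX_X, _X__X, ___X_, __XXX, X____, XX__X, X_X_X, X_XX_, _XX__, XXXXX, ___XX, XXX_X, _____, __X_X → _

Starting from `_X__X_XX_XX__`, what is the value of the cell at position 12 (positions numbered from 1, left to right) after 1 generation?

_

XX______X___X
position 12 holds _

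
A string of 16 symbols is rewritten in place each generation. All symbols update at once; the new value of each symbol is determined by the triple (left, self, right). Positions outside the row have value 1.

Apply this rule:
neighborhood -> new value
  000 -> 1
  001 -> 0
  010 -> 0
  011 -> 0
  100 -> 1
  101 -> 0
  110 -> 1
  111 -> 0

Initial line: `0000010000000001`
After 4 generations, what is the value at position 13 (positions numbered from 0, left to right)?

0

1111001111111100
0001100000000110
1100111111110010
0110000000011000
position 13 holds 0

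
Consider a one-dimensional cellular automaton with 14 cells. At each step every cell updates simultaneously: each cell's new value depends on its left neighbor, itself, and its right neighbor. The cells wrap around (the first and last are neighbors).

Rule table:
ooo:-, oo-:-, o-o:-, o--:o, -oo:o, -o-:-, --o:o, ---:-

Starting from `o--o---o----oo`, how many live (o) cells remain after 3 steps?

-oo-o-o-o--oo-
oo-------ooo-o
--o-----oo---o
count of o: 4

4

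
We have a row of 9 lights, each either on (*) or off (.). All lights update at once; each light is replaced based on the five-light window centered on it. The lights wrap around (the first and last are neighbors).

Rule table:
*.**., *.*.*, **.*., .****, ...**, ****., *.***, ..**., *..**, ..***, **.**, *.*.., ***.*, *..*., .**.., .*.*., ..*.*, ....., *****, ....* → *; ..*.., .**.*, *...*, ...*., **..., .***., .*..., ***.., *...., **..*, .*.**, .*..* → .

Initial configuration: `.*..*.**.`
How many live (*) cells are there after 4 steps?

6

step 1: *..**.**.
step 2: *.**.**.*
step 3: .**.**.**
step 4: **.**.**.
count of *: 6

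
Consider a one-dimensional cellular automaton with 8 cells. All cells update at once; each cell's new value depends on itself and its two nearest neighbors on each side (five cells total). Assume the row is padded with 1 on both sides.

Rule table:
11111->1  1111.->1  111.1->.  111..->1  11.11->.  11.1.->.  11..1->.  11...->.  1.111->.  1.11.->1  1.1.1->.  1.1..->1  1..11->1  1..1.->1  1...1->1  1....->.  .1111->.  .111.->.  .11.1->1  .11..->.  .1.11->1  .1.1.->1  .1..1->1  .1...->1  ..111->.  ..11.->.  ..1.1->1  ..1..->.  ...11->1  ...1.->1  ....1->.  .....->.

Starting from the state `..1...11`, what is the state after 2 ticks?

..1..1.1

.1.111..
..1..1.1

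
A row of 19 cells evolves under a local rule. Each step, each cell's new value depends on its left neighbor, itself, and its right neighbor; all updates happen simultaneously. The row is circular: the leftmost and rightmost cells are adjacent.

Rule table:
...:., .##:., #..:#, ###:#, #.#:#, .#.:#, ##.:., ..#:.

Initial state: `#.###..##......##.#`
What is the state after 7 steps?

....#.####.#...#...

.#.#.#...#.......#.
.######..##......##
#.####.#...#.......
##.##.###..##......
..#..#.#.#...#.....
..##.######..##....
....#.####.#...#...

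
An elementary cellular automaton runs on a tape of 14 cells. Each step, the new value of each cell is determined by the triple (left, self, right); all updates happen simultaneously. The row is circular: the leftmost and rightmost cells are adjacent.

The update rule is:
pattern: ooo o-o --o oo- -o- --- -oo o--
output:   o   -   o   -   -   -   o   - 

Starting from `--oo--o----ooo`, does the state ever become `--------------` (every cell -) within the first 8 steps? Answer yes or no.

no

-oo--o----ooo-
oo--o----ooo--
o--o----ooo--o
--o----ooo--oo
-o----ooo--oo-
o----ooo--oo--
----ooo--oo--o
---ooo--oo--o-
step 8 is ---ooo--oo--o-, still not uniform -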